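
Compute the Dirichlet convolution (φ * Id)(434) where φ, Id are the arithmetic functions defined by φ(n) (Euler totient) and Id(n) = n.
(φ * Id)(434) = 2379

Divisors of 434: [1, 2, 7, 14, 31, 62, 217, 434]. For each d | 434:
  d = 1: φ(1) · Id(434/1) = 1 · 434 = 434
  d = 2: φ(2) · Id(434/2) = 1 · 217 = 217
  d = 7: φ(7) · Id(434/7) = 6 · 62 = 372
  d = 14: φ(14) · Id(434/14) = 6 · 31 = 186
  d = 31: φ(31) · Id(434/31) = 30 · 14 = 420
  d = 62: φ(62) · Id(434/62) = 30 · 7 = 210
  d = 217: φ(217) · Id(434/217) = 180 · 2 = 360
  d = 434: φ(434) · Id(434/434) = 180 · 1 = 180
Summing: (φ * Id)(434) = 434 + 217 + 372 + 186 + 420 + 210 + 360 + 180 = 2379.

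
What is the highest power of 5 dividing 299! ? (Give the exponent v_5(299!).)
v_5(299!) = 72

Legendre's formula: v_p(n!) = Σ_{k ≥ 1} ⌊n / p^k⌋. For p = 5, n = 299, the terms are:
  ⌊299/5^1⌋ = ⌊299/5⌋ = 59
  ⌊299/5^2⌋ = ⌊299/25⌋ = 11
  ⌊299/5^3⌋ = ⌊299/125⌋ = 2
(the next term ⌊299/5^4⌋ = 0, terminating the sum). Summing: v_5(299!) = 59 + 11 + 2 = 72.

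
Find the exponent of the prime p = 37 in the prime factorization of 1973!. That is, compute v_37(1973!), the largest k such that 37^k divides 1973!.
v_37(1973!) = 54

Legendre's formula: v_p(n!) = Σ_{k ≥ 1} ⌊n / p^k⌋. For p = 37, n = 1973, the terms are:
  ⌊1973/37^1⌋ = ⌊1973/37⌋ = 53
  ⌊1973/37^2⌋ = ⌊1973/1369⌋ = 1
(the next term ⌊1973/37^3⌋ = 0, terminating the sum). Summing: v_37(1973!) = 53 + 1 = 54.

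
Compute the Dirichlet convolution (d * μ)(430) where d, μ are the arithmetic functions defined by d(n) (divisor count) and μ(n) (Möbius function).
(d * μ)(430) = 1

Divisors of 430: [1, 2, 5, 10, 43, 86, 215, 430]. For each d | 430:
  d = 1: d(1) · μ(430/1) = 1 · -1 = -1
  d = 2: d(2) · μ(430/2) = 2 · 1 = 2
  d = 5: d(5) · μ(430/5) = 2 · 1 = 2
  d = 10: d(10) · μ(430/10) = 4 · -1 = -4
  d = 43: d(43) · μ(430/43) = 2 · 1 = 2
  d = 86: d(86) · μ(430/86) = 4 · -1 = -4
  d = 215: d(215) · μ(430/215) = 4 · -1 = -4
  d = 430: d(430) · μ(430/430) = 8 · 1 = 8
Summing: (d * μ)(430) = -1 + 2 + 2 + -4 + 2 + -4 + -4 + 8 = 1.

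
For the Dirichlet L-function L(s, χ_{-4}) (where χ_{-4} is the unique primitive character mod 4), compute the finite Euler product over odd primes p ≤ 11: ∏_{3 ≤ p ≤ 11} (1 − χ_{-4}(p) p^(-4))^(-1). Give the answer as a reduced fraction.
∏ = 593207566875/599860952704

The odd primes p ≤ 11 are [3, 5, 7, 11]. For each, χ(p) = 1 if p ≡ 1 mod 4, χ(p) = −1 if p ≡ 3 mod 4. Taking (1 − χ(p)/p^4)^(-1) = p^4/(p^4 − χ(p)): (1 − (-1)/3^4)^(-1) · (1 − (1)/5^4)^(-1) · (1 − (-1)/7^4)^(-1) · (1 − (-1)/11^4)^(-1) = 593207566875/599860952704.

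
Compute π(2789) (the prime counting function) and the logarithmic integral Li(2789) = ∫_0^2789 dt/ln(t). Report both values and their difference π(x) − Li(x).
π(2789) = 405;  Li(2789) ≈ 416.29;  π(x) − Li(x) ≈ -11.29.

Direct count of primes ≤ 2789 gives π(2789) = 405. Numerical evaluation of the logarithmic integral gives Li(2789) ≈ 416.29. The difference π(x) − Li(x) ≈ -11.29 is typically negative for small/moderate x (Li(x) overestimates), though Littlewood's theorem shows this sign changes infinitely often.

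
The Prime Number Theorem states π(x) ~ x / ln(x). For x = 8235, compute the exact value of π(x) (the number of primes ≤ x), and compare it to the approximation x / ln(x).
π(8235) = 1033;  x/ln(x) ≈ 913.36;  relative error ≈ 11.58%.

Directly count primes up to 8235: π(8235) = 1033. The PNT approximation gives 8235/ln(8235) ≈ 8235/9.01615 ≈ 913.36. Relative error (π(x) − x/ln(x)) / π(x) ≈ 11.58%; the approximation is known to undercount slightly (Li(x) is a better estimate).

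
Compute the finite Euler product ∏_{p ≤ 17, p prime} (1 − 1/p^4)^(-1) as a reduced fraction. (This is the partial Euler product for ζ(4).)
∏ = 54205291183043/50083135488000

The primes p ≤ 17 are [2, 3, 5, 7, 11, 13, 17]. For each prime, (1 − 1/p^4)^(-1) = p^4 / (p^4 − 1). The product is (1 − 1/2^4)^(-1), (1 − 1/3^4)^(-1), (1 − 1/5^4)^(-1), (1 − 1/7^4)^(-1), (1 − 1/11^4)^(-1), (1 − 1/13^4)^(-1), (1 − 1/17^4)^(-1) = ∏ p^4 / (p^4 − 1) = 54205291183043/50083135488000.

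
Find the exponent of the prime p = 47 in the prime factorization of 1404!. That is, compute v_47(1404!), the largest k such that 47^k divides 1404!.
v_47(1404!) = 29

Legendre's formula: v_p(n!) = Σ_{k ≥ 1} ⌊n / p^k⌋. For p = 47, n = 1404, the terms are:
  ⌊1404/47^1⌋ = ⌊1404/47⌋ = 29
(the next term ⌊1404/47^2⌋ = 0, terminating the sum). Summing: v_47(1404!) = 29 = 29.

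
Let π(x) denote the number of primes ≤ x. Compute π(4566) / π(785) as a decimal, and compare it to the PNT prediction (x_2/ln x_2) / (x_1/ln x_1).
π(4566)/π(785) = 618/137 ≈ 4.5109;  PNT prediction ≈ 4.6012.

π(785) = 137 and π(4566) = 618, so π(4566)/π(785) ≈ 4.5109. The PNT-predicted ratio is (4566/ln(4566)) / (785/ln(785)) ≈ 4.6012. The two agree to within a few percent, as expected.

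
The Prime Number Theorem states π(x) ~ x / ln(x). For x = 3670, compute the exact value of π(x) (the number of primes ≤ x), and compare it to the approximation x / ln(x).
π(3670) = 511;  x/ln(x) ≈ 447.13;  relative error ≈ 12.50%.

Directly count primes up to 3670: π(3670) = 511. The PNT approximation gives 3670/ln(3670) ≈ 3670/8.20795 ≈ 447.13. Relative error (π(x) − x/ln(x)) / π(x) ≈ 12.50%; the approximation is known to undercount slightly (Li(x) is a better estimate).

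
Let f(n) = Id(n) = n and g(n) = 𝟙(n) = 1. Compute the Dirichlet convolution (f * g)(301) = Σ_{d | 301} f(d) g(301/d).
(Id * 𝟙)(301) = 352

Divisors of 301: [1, 7, 43, 301]. For each d | 301:
  d = 1: Id(1) · 𝟙(301/1) = 1 · 1 = 1
  d = 7: Id(7) · 𝟙(301/7) = 7 · 1 = 7
  d = 43: Id(43) · 𝟙(301/43) = 43 · 1 = 43
  d = 301: Id(301) · 𝟙(301/301) = 301 · 1 = 301
Summing: (Id * 𝟙)(301) = 1 + 7 + 43 + 301 = 352.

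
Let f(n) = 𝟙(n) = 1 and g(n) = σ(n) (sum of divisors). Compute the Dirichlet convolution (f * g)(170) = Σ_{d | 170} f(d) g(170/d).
(𝟙 * σ)(170) = 532

Divisors of 170: [1, 2, 5, 10, 17, 34, 85, 170]. For each d | 170:
  d = 1: 𝟙(1) · σ(170/1) = 1 · 324 = 324
  d = 2: 𝟙(2) · σ(170/2) = 1 · 108 = 108
  d = 5: 𝟙(5) · σ(170/5) = 1 · 54 = 54
  d = 10: 𝟙(10) · σ(170/10) = 1 · 18 = 18
  d = 17: 𝟙(17) · σ(170/17) = 1 · 18 = 18
  d = 34: 𝟙(34) · σ(170/34) = 1 · 6 = 6
  d = 85: 𝟙(85) · σ(170/85) = 1 · 3 = 3
  d = 170: 𝟙(170) · σ(170/170) = 1 · 1 = 1
Summing: (𝟙 * σ)(170) = 324 + 108 + 54 + 18 + 18 + 6 + 3 + 1 = 532.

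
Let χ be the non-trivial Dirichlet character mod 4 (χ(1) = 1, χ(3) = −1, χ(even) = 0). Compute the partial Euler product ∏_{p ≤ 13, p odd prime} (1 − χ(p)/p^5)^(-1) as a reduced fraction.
∏ = 700807599951834375/703510729567397888

The odd primes p ≤ 13 are [3, 5, 7, 11, 13]. For each, χ(p) = 1 if p ≡ 1 mod 4, χ(p) = −1 if p ≡ 3 mod 4. Taking (1 − χ(p)/p^5)^(-1) = p^5/(p^5 − χ(p)): (1 − (-1)/3^5)^(-1) · (1 − (1)/5^5)^(-1) · (1 − (-1)/7^5)^(-1) · (1 − (-1)/11^5)^(-1) · (1 − (1)/13^5)^(-1) = 700807599951834375/703510729567397888.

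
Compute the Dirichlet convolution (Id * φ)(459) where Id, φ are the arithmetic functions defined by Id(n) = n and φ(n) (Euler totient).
(Id * φ)(459) = 2673

Divisors of 459: [1, 3, 9, 17, 27, 51, 153, 459]. For each d | 459:
  d = 1: Id(1) · φ(459/1) = 1 · 288 = 288
  d = 3: Id(3) · φ(459/3) = 3 · 96 = 288
  d = 9: Id(9) · φ(459/9) = 9 · 32 = 288
  d = 17: Id(17) · φ(459/17) = 17 · 18 = 306
  d = 27: Id(27) · φ(459/27) = 27 · 16 = 432
  d = 51: Id(51) · φ(459/51) = 51 · 6 = 306
  d = 153: Id(153) · φ(459/153) = 153 · 2 = 306
  d = 459: Id(459) · φ(459/459) = 459 · 1 = 459
Summing: (Id * φ)(459) = 288 + 288 + 288 + 306 + 432 + 306 + 306 + 459 = 2673.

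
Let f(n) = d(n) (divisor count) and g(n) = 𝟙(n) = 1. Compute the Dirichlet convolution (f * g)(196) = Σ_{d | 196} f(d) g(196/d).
(d * 𝟙)(196) = 36

Divisors of 196: [1, 2, 4, 7, 14, 28, 49, 98, 196]. For each d | 196:
  d = 1: d(1) · 𝟙(196/1) = 1 · 1 = 1
  d = 2: d(2) · 𝟙(196/2) = 2 · 1 = 2
  d = 4: d(4) · 𝟙(196/4) = 3 · 1 = 3
  d = 7: d(7) · 𝟙(196/7) = 2 · 1 = 2
  d = 14: d(14) · 𝟙(196/14) = 4 · 1 = 4
  d = 28: d(28) · 𝟙(196/28) = 6 · 1 = 6
  d = 49: d(49) · 𝟙(196/49) = 3 · 1 = 3
  d = 98: d(98) · 𝟙(196/98) = 6 · 1 = 6
  d = 196: d(196) · 𝟙(196/196) = 9 · 1 = 9
Summing: (d * 𝟙)(196) = 1 + 2 + 3 + 2 + 4 + 6 + 3 + 6 + 9 = 36.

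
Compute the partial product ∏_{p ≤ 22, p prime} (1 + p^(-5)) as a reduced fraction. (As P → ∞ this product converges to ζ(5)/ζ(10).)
∏ = 405833785877367637916288/391770333462674252324875

The primes p ≤ 22 are [2, 3, 5, 7, 11, 13, 17, 19]. For each, (1 + 1/p^5) = (p^5 + 1)/p^5. Multiplying these fractions over p ∈ [2, 3, 5, 7, 11, 13, 17, 19] gives 405833785877367637916288/391770333462674252324875. (In the limit P → ∞ this tends to ζ(5)/ζ(10).)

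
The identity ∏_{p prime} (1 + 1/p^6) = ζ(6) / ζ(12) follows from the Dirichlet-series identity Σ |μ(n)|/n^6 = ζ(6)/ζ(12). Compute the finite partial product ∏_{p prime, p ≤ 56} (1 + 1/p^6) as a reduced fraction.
∏ = 360549358903447598496102606972302575686854635195266223026920975630213276302501208168000000/354490140797970318435085924328566932610522860437094896232244152761372626351680260596056897

The primes p ≤ 56 are [2, 3, 5, 7, 11, 13, 17, 19, 23, 29, 31, 37, 41, 43, 47, 53]. For each, (1 + 1/p^6) = (p^6 + 1)/p^6. Multiplying these fractions over p ∈ [2, 3, 5, 7, 11, 13, 17, 19, 23, 29, 31, 37, 41, 43, 47, 53] gives 360549358903447598496102606972302575686854635195266223026920975630213276302501208168000000/354490140797970318435085924328566932610522860437094896232244152761372626351680260596056897. (In the limit P → ∞ this tends to ζ(6)/ζ(12).)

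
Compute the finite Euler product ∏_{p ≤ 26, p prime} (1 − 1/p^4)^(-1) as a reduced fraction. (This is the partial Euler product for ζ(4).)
∏ = 179711034607426083154393/166042662475294310400000

The primes p ≤ 26 are [2, 3, 5, 7, 11, 13, 17, 19, 23]. For each prime, (1 − 1/p^4)^(-1) = p^4 / (p^4 − 1). The product is (1 − 1/2^4)^(-1), (1 − 1/3^4)^(-1), (1 − 1/5^4)^(-1), (1 − 1/7^4)^(-1), (1 − 1/11^4)^(-1), (1 − 1/13^4)^(-1), (1 − 1/17^4)^(-1), (1 − 1/19^4)^(-1), (1 − 1/23^4)^(-1) = ∏ p^4 / (p^4 − 1) = 179711034607426083154393/166042662475294310400000.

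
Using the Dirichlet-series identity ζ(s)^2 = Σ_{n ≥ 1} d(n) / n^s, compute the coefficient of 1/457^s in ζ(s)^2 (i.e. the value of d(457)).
d(457) = 2

ζ(s)^2 = (Σ 1/m^s)(Σ 1/k^s). The coefficient of 1/n^s in the product is the number of ordered pairs (m, k) with mk = n, which equals d(n). For n = 457, divisors are [1, 457], so d(457) = 2.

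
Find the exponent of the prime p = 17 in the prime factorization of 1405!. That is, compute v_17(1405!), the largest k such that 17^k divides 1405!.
v_17(1405!) = 86

Legendre's formula: v_p(n!) = Σ_{k ≥ 1} ⌊n / p^k⌋. For p = 17, n = 1405, the terms are:
  ⌊1405/17^1⌋ = ⌊1405/17⌋ = 82
  ⌊1405/17^2⌋ = ⌊1405/289⌋ = 4
(the next term ⌊1405/17^3⌋ = 0, terminating the sum). Summing: v_17(1405!) = 82 + 4 = 86.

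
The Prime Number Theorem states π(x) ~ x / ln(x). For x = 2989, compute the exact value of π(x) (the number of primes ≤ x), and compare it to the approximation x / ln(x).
π(2989) = 429;  x/ln(x) ≈ 373.50;  relative error ≈ 12.94%.

Directly count primes up to 2989: π(2989) = 429. The PNT approximation gives 2989/ln(2989) ≈ 2989/8.00269 ≈ 373.50. Relative error (π(x) − x/ln(x)) / π(x) ≈ 12.94%; the approximation is known to undercount slightly (Li(x) is a better estimate).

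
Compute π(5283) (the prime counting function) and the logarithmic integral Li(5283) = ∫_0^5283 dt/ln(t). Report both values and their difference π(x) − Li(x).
π(5283) = 701;  Li(5283) ≈ 717.40;  π(x) − Li(x) ≈ -16.40.

Direct count of primes ≤ 5283 gives π(5283) = 701. Numerical evaluation of the logarithmic integral gives Li(5283) ≈ 717.40. The difference π(x) − Li(x) ≈ -16.40 is typically negative for small/moderate x (Li(x) overestimates), though Littlewood's theorem shows this sign changes infinitely often.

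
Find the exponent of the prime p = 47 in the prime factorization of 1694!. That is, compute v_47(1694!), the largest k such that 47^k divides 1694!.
v_47(1694!) = 36

Legendre's formula: v_p(n!) = Σ_{k ≥ 1} ⌊n / p^k⌋. For p = 47, n = 1694, the terms are:
  ⌊1694/47^1⌋ = ⌊1694/47⌋ = 36
(the next term ⌊1694/47^2⌋ = 0, terminating the sum). Summing: v_47(1694!) = 36 = 36.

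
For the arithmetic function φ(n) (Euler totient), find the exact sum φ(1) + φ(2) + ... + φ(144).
Σ_{n ≤ 144} φ(n) = 6330

Compute φ(n) for each 1 ≤ n ≤ 144: φ(1) = 1, φ(2) = 1, φ(3) = 2, φ(4) = 2, φ(5) = 4, φ(6) = 2, φ(7) = 6, φ(8) = 4, φ(9) = 6, φ(10) = 4, φ(11) = 10, φ(12) = 4, φ(13) = 12, φ(14) = 6, φ(15) = 8, φ(16) = 8, φ(17) = 16, φ(18) = 6, φ(19) = 18, φ(20) = 8, φ(21) = 12, φ(22) = 10, φ(23) = 22, φ(24) = 8, φ(25) = 20, φ(26) = 12, φ(27) = 18, φ(28) = 12, φ(29) = 28, φ(30) = 8, φ(31) = 30, φ(32) = 16, φ(33) = 20, φ(34) = 16, φ(35) = 24, φ(36) = 12, φ(37) = 36, φ(38) = 18, φ(39) = 24, φ(40) = 16, φ(41) = 40, φ(42) = 12, φ(43) = 42, φ(44) = 20, φ(45) = 24, φ(46) = 22, φ(47) = 46, φ(48) = 16, φ(49) = 42, φ(50) = 20, φ(51) = 32, φ(52) = 24, φ(53) = 52, φ(54) = 18, φ(55) = 40, φ(56) = 24, φ(57) = 36, φ(58) = 28, φ(59) = 58, φ(60) = 16, φ(61) = 60, φ(62) = 30, φ(63) = 36, φ(64) = 32, φ(65) = 48, φ(66) = 20, φ(67) = 66, φ(68) = 32, φ(69) = 44, φ(70) = 24, φ(71) = 70, φ(72) = 24, φ(73) = 72, φ(74) = 36, φ(75) = 40, φ(76) = 36, φ(77) = 60, φ(78) = 24, φ(79) = 78, φ(80) = 32, φ(81) = 54, φ(82) = 40, φ(83) = 82, φ(84) = 24, φ(85) = 64, φ(86) = 42, φ(87) = 56, φ(88) = 40, φ(89) = 88, φ(90) = 24, φ(91) = 72, φ(92) = 44, φ(93) = 60, φ(94) = 46, φ(95) = 72, φ(96) = 32, φ(97) = 96, φ(98) = 42, φ(99) = 60, φ(100) = 40, φ(101) = 100, φ(102) = 32, φ(103) = 102, φ(104) = 48, φ(105) = 48, φ(106) = 52, φ(107) = 106, φ(108) = 36, φ(109) = 108, φ(110) = 40, φ(111) = 72, φ(112) = 48, φ(113) = 112, φ(114) = 36, φ(115) = 88, φ(116) = 56, φ(117) = 72, φ(118) = 58, φ(119) = 96, φ(120) = 32, φ(121) = 110, φ(122) = 60, φ(123) = 80, φ(124) = 60, φ(125) = 100, φ(126) = 36, φ(127) = 126, φ(128) = 64, φ(129) = 84, φ(130) = 48, φ(131) = 130, φ(132) = 40, φ(133) = 108, φ(134) = 66, φ(135) = 72, φ(136) = 64, φ(137) = 136, φ(138) = 44, φ(139) = 138, φ(140) = 48, φ(141) = 92, φ(142) = 70, φ(143) = 120, φ(144) = 48. Summing all 144 values: 6330. (Average order: Σ_{n ≤ x} φ(n) ~ (3/π²) x². For x = 144, (3/π²)·144² ≈ 6302.99.)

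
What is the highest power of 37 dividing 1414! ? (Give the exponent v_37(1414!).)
v_37(1414!) = 39

Legendre's formula: v_p(n!) = Σ_{k ≥ 1} ⌊n / p^k⌋. For p = 37, n = 1414, the terms are:
  ⌊1414/37^1⌋ = ⌊1414/37⌋ = 38
  ⌊1414/37^2⌋ = ⌊1414/1369⌋ = 1
(the next term ⌊1414/37^3⌋ = 0, terminating the sum). Summing: v_37(1414!) = 38 + 1 = 39.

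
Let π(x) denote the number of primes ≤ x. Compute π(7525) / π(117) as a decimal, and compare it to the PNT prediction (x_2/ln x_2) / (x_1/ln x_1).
π(7525)/π(117) = 953/30 ≈ 31.7667;  PNT prediction ≈ 34.3139.

π(117) = 30 and π(7525) = 953, so π(7525)/π(117) ≈ 31.7667. The PNT-predicted ratio is (7525/ln(7525)) / (117/ln(117)) ≈ 34.3139. The two agree to within a few percent, as expected.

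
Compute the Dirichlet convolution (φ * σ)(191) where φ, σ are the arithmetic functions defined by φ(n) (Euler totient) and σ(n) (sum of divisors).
(φ * σ)(191) = 382

Divisors of 191: [1, 191]. For each d | 191:
  d = 1: φ(1) · σ(191/1) = 1 · 192 = 192
  d = 191: φ(191) · σ(191/191) = 190 · 1 = 190
Summing: (φ * σ)(191) = 192 + 190 = 382.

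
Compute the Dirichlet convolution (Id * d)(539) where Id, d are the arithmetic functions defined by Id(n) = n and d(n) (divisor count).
(Id * d)(539) = 858

Divisors of 539: [1, 7, 11, 49, 77, 539]. For each d | 539:
  d = 1: Id(1) · d(539/1) = 1 · 6 = 6
  d = 7: Id(7) · d(539/7) = 7 · 4 = 28
  d = 11: Id(11) · d(539/11) = 11 · 3 = 33
  d = 49: Id(49) · d(539/49) = 49 · 2 = 98
  d = 77: Id(77) · d(539/77) = 77 · 2 = 154
  d = 539: Id(539) · d(539/539) = 539 · 1 = 539
Summing: (Id * d)(539) = 6 + 28 + 33 + 98 + 154 + 539 = 858.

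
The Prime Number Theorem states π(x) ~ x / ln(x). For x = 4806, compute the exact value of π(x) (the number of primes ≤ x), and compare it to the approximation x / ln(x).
π(4806) = 647;  x/ln(x) ≈ 566.90;  relative error ≈ 12.38%.

Directly count primes up to 4806: π(4806) = 647. The PNT approximation gives 4806/ln(4806) ≈ 4806/8.47762 ≈ 566.90. Relative error (π(x) − x/ln(x)) / π(x) ≈ 12.38%; the approximation is known to undercount slightly (Li(x) is a better estimate).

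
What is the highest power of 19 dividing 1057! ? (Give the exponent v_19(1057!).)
v_19(1057!) = 57

Legendre's formula: v_p(n!) = Σ_{k ≥ 1} ⌊n / p^k⌋. For p = 19, n = 1057, the terms are:
  ⌊1057/19^1⌋ = ⌊1057/19⌋ = 55
  ⌊1057/19^2⌋ = ⌊1057/361⌋ = 2
(the next term ⌊1057/19^3⌋ = 0, terminating the sum). Summing: v_19(1057!) = 55 + 2 = 57.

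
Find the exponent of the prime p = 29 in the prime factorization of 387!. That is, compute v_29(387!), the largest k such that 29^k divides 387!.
v_29(387!) = 13

Legendre's formula: v_p(n!) = Σ_{k ≥ 1} ⌊n / p^k⌋. For p = 29, n = 387, the terms are:
  ⌊387/29^1⌋ = ⌊387/29⌋ = 13
(the next term ⌊387/29^2⌋ = 0, terminating the sum). Summing: v_29(387!) = 13 = 13.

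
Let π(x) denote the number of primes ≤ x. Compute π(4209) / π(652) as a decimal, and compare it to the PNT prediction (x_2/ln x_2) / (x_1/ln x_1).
π(4209)/π(652) = 575/118 ≈ 4.8729;  PNT prediction ≈ 5.0128.

π(652) = 118 and π(4209) = 575, so π(4209)/π(652) ≈ 4.8729. The PNT-predicted ratio is (4209/ln(4209)) / (652/ln(652)) ≈ 5.0128. The two agree to within a few percent, as expected.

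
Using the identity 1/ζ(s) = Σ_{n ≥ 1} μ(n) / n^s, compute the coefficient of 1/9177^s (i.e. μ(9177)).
μ(9177) = 1

Factor n = 9177 = 3 · 7 · 19 · 23. μ(n) = 0 if any exponent ≥ 2 (not squarefree); otherwise μ(n) = (−1)^{ω(n)} where ω(n) is the number of distinct prime factors. Applying: μ(9177) = 1.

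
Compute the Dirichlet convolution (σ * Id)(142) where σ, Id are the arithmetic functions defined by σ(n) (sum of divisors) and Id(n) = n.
(σ * Id)(142) = 715

Divisors of 142: [1, 2, 71, 142]. For each d | 142:
  d = 1: σ(1) · Id(142/1) = 1 · 142 = 142
  d = 2: σ(2) · Id(142/2) = 3 · 71 = 213
  d = 71: σ(71) · Id(142/71) = 72 · 2 = 144
  d = 142: σ(142) · Id(142/142) = 216 · 1 = 216
Summing: (σ * Id)(142) = 142 + 213 + 144 + 216 = 715.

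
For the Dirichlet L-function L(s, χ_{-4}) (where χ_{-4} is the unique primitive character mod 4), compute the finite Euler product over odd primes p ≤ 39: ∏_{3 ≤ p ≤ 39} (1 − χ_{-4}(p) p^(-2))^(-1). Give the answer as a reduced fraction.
∏ = 136633422149134339/149104402366464000

The odd primes p ≤ 39 are [3, 5, 7, 11, 13, 17, 19, 23, 29, 31, 37]. For each, χ(p) = 1 if p ≡ 1 mod 4, χ(p) = −1 if p ≡ 3 mod 4. Taking (1 − χ(p)/p^2)^(-1) = p^2/(p^2 − χ(p)): (1 − (-1)/3^2)^(-1) · (1 − (1)/5^2)^(-1) · (1 − (-1)/7^2)^(-1) · (1 − (-1)/11^2)^(-1) · (1 − (1)/13^2)^(-1) · (1 − (1)/17^2)^(-1) · (1 − (-1)/19^2)^(-1) · (1 − (-1)/23^2)^(-1) · (1 − (1)/29^2)^(-1) · (1 − (-1)/31^2)^(-1) · (1 − (1)/37^2)^(-1) = 136633422149134339/149104402366464000.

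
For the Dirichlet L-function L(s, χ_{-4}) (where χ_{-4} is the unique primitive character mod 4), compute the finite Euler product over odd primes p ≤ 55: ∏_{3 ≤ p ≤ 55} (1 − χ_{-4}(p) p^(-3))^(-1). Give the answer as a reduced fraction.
∏ = 825131832927904152751703886265311831503045/851571808026684219819301170519057245405184

The odd primes p ≤ 55 are [3, 5, 7, 11, 13, 17, 19, 23, 29, 31, 37, 41, 43, 47, 53]. For each, χ(p) = 1 if p ≡ 1 mod 4, χ(p) = −1 if p ≡ 3 mod 4. Taking (1 − χ(p)/p^3)^(-1) = p^3/(p^3 − χ(p)): (1 − (-1)/3^3)^(-1) · (1 − (1)/5^3)^(-1) · (1 − (-1)/7^3)^(-1) · (1 − (-1)/11^3)^(-1) · (1 − (1)/13^3)^(-1) · (1 − (1)/17^3)^(-1) · (1 − (-1)/19^3)^(-1) · (1 − (-1)/23^3)^(-1) · (1 − (1)/29^3)^(-1) · (1 − (-1)/31^3)^(-1) · (1 − (1)/37^3)^(-1) · (1 − (1)/41^3)^(-1) · (1 − (-1)/43^3)^(-1) · (1 − (-1)/47^3)^(-1) · (1 − (1)/53^3)^(-1) = 825131832927904152751703886265311831503045/851571808026684219819301170519057245405184.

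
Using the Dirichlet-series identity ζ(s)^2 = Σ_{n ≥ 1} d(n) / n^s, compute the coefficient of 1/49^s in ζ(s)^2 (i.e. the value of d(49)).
d(49) = 3

ζ(s)^2 = (Σ 1/m^s)(Σ 1/k^s). The coefficient of 1/n^s in the product is the number of ordered pairs (m, k) with mk = n, which equals d(n). For n = 49, divisors are [1, 7, 49], so d(49) = 3.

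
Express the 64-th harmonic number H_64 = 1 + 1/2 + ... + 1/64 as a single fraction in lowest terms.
H_64 = 623171679694215690971693339/131362987122535807501262400

Direct summation: H_64 = 1 + 1/2 + ... + 1/64. The least common denominator is lcm(1, ..., 64) = 1182266884102822267511361600; over this denominator the numerator is 1182266884102822267511361600 + 591133442051411133755680800 + 394088961367607422503787200 + 295566721025705566877840400 + 236453376820564453502272320 + 197044480683803711251893600 + 168895269157546038215908800 + 147783360512852783438920200 + 131362987122535807501262400 + 118226688410282226751136160 + 107478807645711115228305600 + 98522240341901855625946800 + 90943606469447866731643200 + 84447634578773019107954400 + 78817792273521484500757440 + 73891680256426391719460100 + 69545110829577780441844800 + 65681493561267903750631200 + 62224572847516961447966400 + 59113344205141113375568080 + 56298423052515346071969600 + 53739403822855557614152800 + 51402908004470533370059200 + 49261120170950927812973400 + 47290675364112890700454464 + 45471803234723933365821600 + 43787662374178602500420800 + 42223817289386509553977200 + 40767823589752491983150400 + 39408896136760742250378720 + 38137641422671686048753600 + 36945840128213195859730050 + 35826269215237038409435200 + 34772555414788890220922400 + 33779053831509207643181760 + 32840746780633951875315600 + 31953159029806007230036800 + 31112286423758480723983200 + 30314535489815955577214400 + 29556672102570556687784040 + 28835777661044445549057600 + 28149211526257673035984800 + 27494578700065634128171200 + 26869701911427778807076400 + 26272597424507161500252480 + 25701454002235266685029600 + 25154614555379197181092800 + 24630560085475463906486700 + 24127895593935148316558400 + 23645337682056445350227232 + 23181703609859260147281600 + 22735901617361966682910800 + 22306922341562684292667200 + 21893831187089301250210400 + 21495761529142223045661120 + 21111908644693254776988600 + 20741524282505653815988800 + 20383911794876245991575200 + 20038421764454614703582400 + 19704448068380371125189360 + 19381424329554463401825600 + 19068820711335843024376800 + 18766141017505115357323200 + 18472920064106597929865025 = 5608545117247941218745240051, so H_64 = 5608545117247941218745240051/1182266884102822267511361600; reducing by gcd(5608545117247941218745240051, 1182266884102822267511361600) = 9 gives 623171679694215690971693339/131362987122535807501262400 ≈ 4.74389. (The PNT-adjacent estimate ln(64) + γ ≈ 4.73610 matches within O(1/n).)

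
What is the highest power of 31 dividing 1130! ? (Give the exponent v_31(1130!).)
v_31(1130!) = 37

Legendre's formula: v_p(n!) = Σ_{k ≥ 1} ⌊n / p^k⌋. For p = 31, n = 1130, the terms are:
  ⌊1130/31^1⌋ = ⌊1130/31⌋ = 36
  ⌊1130/31^2⌋ = ⌊1130/961⌋ = 1
(the next term ⌊1130/31^3⌋ = 0, terminating the sum). Summing: v_31(1130!) = 36 + 1 = 37.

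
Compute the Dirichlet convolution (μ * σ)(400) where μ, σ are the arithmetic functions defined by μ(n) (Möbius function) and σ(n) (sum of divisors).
(μ * σ)(400) = 400

Divisors of 400: [1, 2, 4, 5, 8, 10, 16, 20, 25, 40, 50, 80, 100, 200, 400]. For each d | 400:
  d = 1: μ(1) · σ(400/1) = 1 · 961 = 961
  d = 2: μ(2) · σ(400/2) = -1 · 465 = -465
  d = 4: μ(4) · σ(400/4) = 0 · 217 = 0
  d = 5: μ(5) · σ(400/5) = -1 · 186 = -186
  d = 8: μ(8) · σ(400/8) = 0 · 93 = 0
  d = 10: μ(10) · σ(400/10) = 1 · 90 = 90
  d = 16: μ(16) · σ(400/16) = 0 · 31 = 0
  d = 20: μ(20) · σ(400/20) = 0 · 42 = 0
  d = 25: μ(25) · σ(400/25) = 0 · 31 = 0
  d = 40: μ(40) · σ(400/40) = 0 · 18 = 0
  d = 50: μ(50) · σ(400/50) = 0 · 15 = 0
  d = 80: μ(80) · σ(400/80) = 0 · 6 = 0
  d = 100: μ(100) · σ(400/100) = 0 · 7 = 0
  d = 200: μ(200) · σ(400/200) = 0 · 3 = 0
  d = 400: μ(400) · σ(400/400) = 0 · 1 = 0
Summing: (μ * σ)(400) = 961 + -465 + 0 + -186 + 0 + 90 + 0 + 0 + 0 + 0 + 0 + 0 + 0 + 0 + 0 = 400.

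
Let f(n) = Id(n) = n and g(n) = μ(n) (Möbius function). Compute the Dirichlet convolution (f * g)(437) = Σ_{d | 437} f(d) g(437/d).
(Id * μ)(437) = 396

Divisors of 437: [1, 19, 23, 437]. For each d | 437:
  d = 1: Id(1) · μ(437/1) = 1 · 1 = 1
  d = 19: Id(19) · μ(437/19) = 19 · -1 = -19
  d = 23: Id(23) · μ(437/23) = 23 · -1 = -23
  d = 437: Id(437) · μ(437/437) = 437 · 1 = 437
Summing: (Id * μ)(437) = 1 + -19 + -23 + 437 = 396.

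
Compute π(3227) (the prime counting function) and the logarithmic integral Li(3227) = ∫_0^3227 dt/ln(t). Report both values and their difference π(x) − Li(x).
π(3227) = 456;  Li(3227) ≈ 470.98;  π(x) − Li(x) ≈ -14.98.

Direct count of primes ≤ 3227 gives π(3227) = 456. Numerical evaluation of the logarithmic integral gives Li(3227) ≈ 470.98. The difference π(x) − Li(x) ≈ -14.98 is typically negative for small/moderate x (Li(x) overestimates), though Littlewood's theorem shows this sign changes infinitely often.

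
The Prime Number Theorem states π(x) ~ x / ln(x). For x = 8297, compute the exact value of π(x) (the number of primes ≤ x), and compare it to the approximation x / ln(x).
π(8297) = 1042;  x/ln(x) ≈ 919.47;  relative error ≈ 11.76%.

Directly count primes up to 8297: π(8297) = 1042. The PNT approximation gives 8297/ln(8297) ≈ 8297/9.02365 ≈ 919.47. Relative error (π(x) − x/ln(x)) / π(x) ≈ 11.76%; the approximation is known to undercount slightly (Li(x) is a better estimate).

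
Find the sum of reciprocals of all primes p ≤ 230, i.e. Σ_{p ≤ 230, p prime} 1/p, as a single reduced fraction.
Σ 1/p = 37527519788898476695193360507423991967783840502510585362878348092116031948860199524739442233/19078266889580195013601891820992757757219839668357012055907516904309700014933909014729740190

π(230) = 50, so the primes ≤ 230 are [2, 3, 5, 7, 11, 13, 17, 19, 23, 29, 31, 37, 41, 43, 47, 53, 59, 61, 67, 71, 73, 79, 83, 89, 97, 101, 103, 107, 109, 113, 127, 131, 137, 139, 149, 151, 157, 163, 167, 173, 179, 181, 191, 193, 197, 199, 211, 223, 227, 229]. Summing 1/p over these primes: 37527519788898476695193360507423991967783840502510585362878348092116031948860199524739442233/19078266889580195013601891820992757757219839668357012055907516904309700014933909014729740190 ≈ 1.9670. Mertens estimate ln ln(230) + 0.2615 ≈ 1.9549.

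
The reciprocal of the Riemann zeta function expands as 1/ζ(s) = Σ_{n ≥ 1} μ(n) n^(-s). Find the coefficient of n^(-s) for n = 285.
μ(285) = -1

Factor n = 285 = 3 · 5 · 19. μ(n) = 0 if any exponent ≥ 2 (not squarefree); otherwise μ(n) = (−1)^{ω(n)} where ω(n) is the number of distinct prime factors. Applying: μ(285) = -1.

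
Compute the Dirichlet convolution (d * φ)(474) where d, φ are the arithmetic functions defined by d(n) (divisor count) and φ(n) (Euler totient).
(d * φ)(474) = 960

Divisors of 474: [1, 2, 3, 6, 79, 158, 237, 474]. For each d | 474:
  d = 1: d(1) · φ(474/1) = 1 · 156 = 156
  d = 2: d(2) · φ(474/2) = 2 · 156 = 312
  d = 3: d(3) · φ(474/3) = 2 · 78 = 156
  d = 6: d(6) · φ(474/6) = 4 · 78 = 312
  d = 79: d(79) · φ(474/79) = 2 · 2 = 4
  d = 158: d(158) · φ(474/158) = 4 · 2 = 8
  d = 237: d(237) · φ(474/237) = 4 · 1 = 4
  d = 474: d(474) · φ(474/474) = 8 · 1 = 8
Summing: (d * φ)(474) = 156 + 312 + 156 + 312 + 4 + 8 + 4 + 8 = 960.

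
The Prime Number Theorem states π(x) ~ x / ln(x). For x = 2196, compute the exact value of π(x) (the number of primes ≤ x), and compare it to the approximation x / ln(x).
π(2196) = 327;  x/ln(x) ≈ 285.40;  relative error ≈ 12.72%.

Directly count primes up to 2196: π(2196) = 327. The PNT approximation gives 2196/ln(2196) ≈ 2196/7.69439 ≈ 285.40. Relative error (π(x) − x/ln(x)) / π(x) ≈ 12.72%; the approximation is known to undercount slightly (Li(x) is a better estimate).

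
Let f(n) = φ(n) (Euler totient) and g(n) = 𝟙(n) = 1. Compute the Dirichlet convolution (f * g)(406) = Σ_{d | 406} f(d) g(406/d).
(φ * 𝟙)(406) = 406

Divisors of 406: [1, 2, 7, 14, 29, 58, 203, 406]. For each d | 406:
  d = 1: φ(1) · 𝟙(406/1) = 1 · 1 = 1
  d = 2: φ(2) · 𝟙(406/2) = 1 · 1 = 1
  d = 7: φ(7) · 𝟙(406/7) = 6 · 1 = 6
  d = 14: φ(14) · 𝟙(406/14) = 6 · 1 = 6
  d = 29: φ(29) · 𝟙(406/29) = 28 · 1 = 28
  d = 58: φ(58) · 𝟙(406/58) = 28 · 1 = 28
  d = 203: φ(203) · 𝟙(406/203) = 168 · 1 = 168
  d = 406: φ(406) · 𝟙(406/406) = 168 · 1 = 168
Summing: (φ * 𝟙)(406) = 1 + 1 + 6 + 6 + 28 + 28 + 168 + 168 = 406.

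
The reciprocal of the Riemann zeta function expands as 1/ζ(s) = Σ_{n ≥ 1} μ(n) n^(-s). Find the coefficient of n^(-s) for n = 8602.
μ(8602) = 1

Factor n = 8602 = 2 · 11 · 17 · 23. μ(n) = 0 if any exponent ≥ 2 (not squarefree); otherwise μ(n) = (−1)^{ω(n)} where ω(n) is the number of distinct prime factors. Applying: μ(8602) = 1.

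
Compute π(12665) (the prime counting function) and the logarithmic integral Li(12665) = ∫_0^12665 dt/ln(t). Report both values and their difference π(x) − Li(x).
π(12665) = 1513;  Li(12665) ≈ 1531.69;  π(x) − Li(x) ≈ -18.69.

Direct count of primes ≤ 12665 gives π(12665) = 1513. Numerical evaluation of the logarithmic integral gives Li(12665) ≈ 1531.69. The difference π(x) − Li(x) ≈ -18.69 is typically negative for small/moderate x (Li(x) overestimates), though Littlewood's theorem shows this sign changes infinitely often.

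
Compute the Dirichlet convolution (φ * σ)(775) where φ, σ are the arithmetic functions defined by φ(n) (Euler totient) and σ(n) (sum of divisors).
(φ * σ)(775) = 4650

Divisors of 775: [1, 5, 25, 31, 155, 775]. For each d | 775:
  d = 1: φ(1) · σ(775/1) = 1 · 992 = 992
  d = 5: φ(5) · σ(775/5) = 4 · 192 = 768
  d = 25: φ(25) · σ(775/25) = 20 · 32 = 640
  d = 31: φ(31) · σ(775/31) = 30 · 31 = 930
  d = 155: φ(155) · σ(775/155) = 120 · 6 = 720
  d = 775: φ(775) · σ(775/775) = 600 · 1 = 600
Summing: (φ * σ)(775) = 992 + 768 + 640 + 930 + 720 + 600 = 4650.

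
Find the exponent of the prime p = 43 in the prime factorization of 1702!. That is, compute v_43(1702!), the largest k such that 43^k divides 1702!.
v_43(1702!) = 39

Legendre's formula: v_p(n!) = Σ_{k ≥ 1} ⌊n / p^k⌋. For p = 43, n = 1702, the terms are:
  ⌊1702/43^1⌋ = ⌊1702/43⌋ = 39
(the next term ⌊1702/43^2⌋ = 0, terminating the sum). Summing: v_43(1702!) = 39 = 39.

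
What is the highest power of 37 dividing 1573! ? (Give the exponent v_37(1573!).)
v_37(1573!) = 43

Legendre's formula: v_p(n!) = Σ_{k ≥ 1} ⌊n / p^k⌋. For p = 37, n = 1573, the terms are:
  ⌊1573/37^1⌋ = ⌊1573/37⌋ = 42
  ⌊1573/37^2⌋ = ⌊1573/1369⌋ = 1
(the next term ⌊1573/37^3⌋ = 0, terminating the sum). Summing: v_37(1573!) = 42 + 1 = 43.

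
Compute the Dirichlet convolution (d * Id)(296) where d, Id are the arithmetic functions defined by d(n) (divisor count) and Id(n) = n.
(d * Id)(296) = 1014

Divisors of 296: [1, 2, 4, 8, 37, 74, 148, 296]. For each d | 296:
  d = 1: d(1) · Id(296/1) = 1 · 296 = 296
  d = 2: d(2) · Id(296/2) = 2 · 148 = 296
  d = 4: d(4) · Id(296/4) = 3 · 74 = 222
  d = 8: d(8) · Id(296/8) = 4 · 37 = 148
  d = 37: d(37) · Id(296/37) = 2 · 8 = 16
  d = 74: d(74) · Id(296/74) = 4 · 4 = 16
  d = 148: d(148) · Id(296/148) = 6 · 2 = 12
  d = 296: d(296) · Id(296/296) = 8 · 1 = 8
Summing: (d * Id)(296) = 296 + 296 + 222 + 148 + 16 + 16 + 12 + 8 = 1014.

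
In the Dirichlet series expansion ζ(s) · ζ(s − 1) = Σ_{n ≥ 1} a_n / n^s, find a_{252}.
σ(252) = 728

In the product (Σ m^0/m^s)(Σ k / k^s) = Σ (Σ_{d | n} d) / n^s, the coefficient of 1/n^s is σ(n) = Σ_{d | n} d. For n = 252, divisors are [1, 2, 3, 4, 6, 7, 9, 12, 14, 18, 21, 28, 36, 42, 63, 84, 126, 252]; summing: σ(252) = 728.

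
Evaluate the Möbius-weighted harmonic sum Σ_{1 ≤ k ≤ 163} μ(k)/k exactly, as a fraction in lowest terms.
Σ μ(k)/k = 74505990747655733376890176919471583349281305895342692670863053/5766152219975951659023630035336134306565384015606066319856068810

Values of μ(k) for 1 ≤ k ≤ 163: μ(1) = 1, μ(2) = -1, μ(3) = -1, μ(5) = -1, μ(6) = 1, μ(7) = -1, μ(10) = 1, μ(11) = -1, μ(13) = -1, μ(14) = 1, μ(15) = 1, μ(17) = -1, μ(19) = -1, μ(21) = 1, μ(22) = 1, μ(23) = -1, μ(26) = 1, μ(29) = -1, μ(30) = -1, μ(31) = -1, μ(33) = 1, μ(34) = 1, μ(35) = 1, μ(37) = -1, μ(38) = 1, μ(39) = 1, μ(41) = -1, μ(42) = -1, μ(43) = -1, μ(46) = 1, μ(47) = -1, μ(51) = 1, μ(53) = -1, μ(55) = 1, μ(57) = 1, μ(58) = 1, μ(59) = -1, μ(61) = -1, μ(62) = 1, μ(65) = 1, μ(66) = -1, μ(67) = -1, μ(69) = 1, μ(70) = -1, μ(71) = -1, μ(73) = -1, μ(74) = 1, μ(77) = 1, μ(78) = -1, μ(79) = -1, μ(82) = 1, μ(83) = -1, μ(85) = 1, μ(86) = 1, μ(87) = 1, μ(89) = -1, μ(91) = 1, μ(93) = 1, μ(94) = 1, μ(95) = 1, μ(97) = -1, μ(101) = -1, μ(102) = -1, μ(103) = -1, μ(105) = -1, μ(106) = 1, μ(107) = -1, μ(109) = -1, μ(110) = -1, μ(111) = 1, μ(113) = -1, μ(114) = -1, μ(115) = 1, μ(118) = 1, μ(119) = 1, μ(122) = 1, μ(123) = 1, μ(127) = -1, μ(129) = 1, μ(130) = -1, μ(131) = -1, μ(133) = 1, μ(134) = 1, μ(137) = -1, μ(138) = -1, μ(139) = -1, μ(141) = 1, μ(142) = 1, μ(143) = 1, μ(145) = 1, μ(146) = 1, μ(149) = -1, μ(151) = -1, μ(154) = -1, μ(155) = 1, μ(157) = -1, μ(158) = 1, μ(159) = 1, μ(161) = 1, μ(163) = -1, with μ = 0 on non-squarefree integers. Summing μ(k)/k for k where μ(k) ≠ 0 gives 74505990747655733376890176919471583349281305895342692670863053/5766152219975951659023630035336134306565384015606066319856068810 ≈ 0.0129. (PNT ⟺ this sum → 0 as n → ∞.)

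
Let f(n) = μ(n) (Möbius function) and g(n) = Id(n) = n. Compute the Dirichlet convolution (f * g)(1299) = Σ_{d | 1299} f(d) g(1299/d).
(μ * Id)(1299) = 864

Divisors of 1299: [1, 3, 433, 1299]. For each d | 1299:
  d = 1: μ(1) · Id(1299/1) = 1 · 1299 = 1299
  d = 3: μ(3) · Id(1299/3) = -1 · 433 = -433
  d = 433: μ(433) · Id(1299/433) = -1 · 3 = -3
  d = 1299: μ(1299) · Id(1299/1299) = 1 · 1 = 1
Summing: (μ * Id)(1299) = 1299 + -433 + -3 + 1 = 864.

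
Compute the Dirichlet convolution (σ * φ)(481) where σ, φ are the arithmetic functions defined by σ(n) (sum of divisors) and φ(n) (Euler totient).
(σ * φ)(481) = 1924

Divisors of 481: [1, 13, 37, 481]. For each d | 481:
  d = 1: σ(1) · φ(481/1) = 1 · 432 = 432
  d = 13: σ(13) · φ(481/13) = 14 · 36 = 504
  d = 37: σ(37) · φ(481/37) = 38 · 12 = 456
  d = 481: σ(481) · φ(481/481) = 532 · 1 = 532
Summing: (σ * φ)(481) = 432 + 504 + 456 + 532 = 1924.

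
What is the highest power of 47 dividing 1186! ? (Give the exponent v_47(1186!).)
v_47(1186!) = 25

Legendre's formula: v_p(n!) = Σ_{k ≥ 1} ⌊n / p^k⌋. For p = 47, n = 1186, the terms are:
  ⌊1186/47^1⌋ = ⌊1186/47⌋ = 25
(the next term ⌊1186/47^2⌋ = 0, terminating the sum). Summing: v_47(1186!) = 25 = 25.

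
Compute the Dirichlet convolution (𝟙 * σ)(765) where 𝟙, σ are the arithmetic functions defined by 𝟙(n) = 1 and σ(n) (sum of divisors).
(𝟙 * σ)(765) = 2394

Divisors of 765: [1, 3, 5, 9, 15, 17, 45, 51, 85, 153, 255, 765]. For each d | 765:
  d = 1: 𝟙(1) · σ(765/1) = 1 · 1404 = 1404
  d = 3: 𝟙(3) · σ(765/3) = 1 · 432 = 432
  d = 5: 𝟙(5) · σ(765/5) = 1 · 234 = 234
  d = 9: 𝟙(9) · σ(765/9) = 1 · 108 = 108
  d = 15: 𝟙(15) · σ(765/15) = 1 · 72 = 72
  d = 17: 𝟙(17) · σ(765/17) = 1 · 78 = 78
  d = 45: 𝟙(45) · σ(765/45) = 1 · 18 = 18
  d = 51: 𝟙(51) · σ(765/51) = 1 · 24 = 24
  d = 85: 𝟙(85) · σ(765/85) = 1 · 13 = 13
  d = 153: 𝟙(153) · σ(765/153) = 1 · 6 = 6
  d = 255: 𝟙(255) · σ(765/255) = 1 · 4 = 4
  d = 765: 𝟙(765) · σ(765/765) = 1 · 1 = 1
Summing: (𝟙 * σ)(765) = 1404 + 432 + 234 + 108 + 72 + 78 + 18 + 24 + 13 + 6 + 4 + 1 = 2394.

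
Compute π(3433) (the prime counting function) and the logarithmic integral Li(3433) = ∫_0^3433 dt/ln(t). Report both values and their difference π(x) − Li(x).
π(3433) = 481;  Li(3433) ≈ 496.38;  π(x) − Li(x) ≈ -15.38.

Direct count of primes ≤ 3433 gives π(3433) = 481. Numerical evaluation of the logarithmic integral gives Li(3433) ≈ 496.38. The difference π(x) − Li(x) ≈ -15.38 is typically negative for small/moderate x (Li(x) overestimates), though Littlewood's theorem shows this sign changes infinitely often.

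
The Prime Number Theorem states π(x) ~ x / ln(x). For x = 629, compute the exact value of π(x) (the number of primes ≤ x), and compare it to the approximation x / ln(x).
π(629) = 114;  x/ln(x) ≈ 97.61;  relative error ≈ 14.38%.

Directly count primes up to 629: π(629) = 114. The PNT approximation gives 629/ln(629) ≈ 629/6.44413 ≈ 97.61. Relative error (π(x) − x/ln(x)) / π(x) ≈ 14.38%; the approximation is known to undercount slightly (Li(x) is a better estimate).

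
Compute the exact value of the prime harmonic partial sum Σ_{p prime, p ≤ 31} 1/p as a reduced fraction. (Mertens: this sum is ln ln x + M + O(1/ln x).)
Σ 1/p = 314016924901/200560490130

π(31) = 11, so the primes ≤ 31 are [2, 3, 5, 7, 11, 13, 17, 19, 23, 29, 31]. Summing 1/p over these primes: 314016924901/200560490130 ≈ 1.5657. Mertens estimate ln ln(31) + 0.2615 ≈ 1.4952.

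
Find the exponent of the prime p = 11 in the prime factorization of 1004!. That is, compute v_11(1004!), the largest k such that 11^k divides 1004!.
v_11(1004!) = 99

Legendre's formula: v_p(n!) = Σ_{k ≥ 1} ⌊n / p^k⌋. For p = 11, n = 1004, the terms are:
  ⌊1004/11^1⌋ = ⌊1004/11⌋ = 91
  ⌊1004/11^2⌋ = ⌊1004/121⌋ = 8
(the next term ⌊1004/11^3⌋ = 0, terminating the sum). Summing: v_11(1004!) = 91 + 8 = 99.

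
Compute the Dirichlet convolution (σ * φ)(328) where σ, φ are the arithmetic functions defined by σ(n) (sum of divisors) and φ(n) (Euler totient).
(σ * φ)(328) = 2624

Divisors of 328: [1, 2, 4, 8, 41, 82, 164, 328]. For each d | 328:
  d = 1: σ(1) · φ(328/1) = 1 · 160 = 160
  d = 2: σ(2) · φ(328/2) = 3 · 80 = 240
  d = 4: σ(4) · φ(328/4) = 7 · 40 = 280
  d = 8: σ(8) · φ(328/8) = 15 · 40 = 600
  d = 41: σ(41) · φ(328/41) = 42 · 4 = 168
  d = 82: σ(82) · φ(328/82) = 126 · 2 = 252
  d = 164: σ(164) · φ(328/164) = 294 · 1 = 294
  d = 328: σ(328) · φ(328/328) = 630 · 1 = 630
Summing: (σ * φ)(328) = 160 + 240 + 280 + 600 + 168 + 252 + 294 + 630 = 2624.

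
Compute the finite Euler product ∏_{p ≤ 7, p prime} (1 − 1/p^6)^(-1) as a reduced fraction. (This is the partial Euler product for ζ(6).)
∏ = 5359375/5268016

The primes p ≤ 7 are [2, 3, 5, 7]. For each prime, (1 − 1/p^6)^(-1) = p^6 / (p^6 − 1). The product is (1 − 1/2^6)^(-1), (1 − 1/3^6)^(-1), (1 − 1/5^6)^(-1), (1 − 1/7^6)^(-1) = ∏ p^6 / (p^6 − 1) = 5359375/5268016.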